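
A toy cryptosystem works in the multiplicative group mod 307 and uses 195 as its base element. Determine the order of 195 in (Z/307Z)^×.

306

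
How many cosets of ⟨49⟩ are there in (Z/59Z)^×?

2

ord(49) | φ(59) = 59 − 1 = 58 = 2 · 29.
Divisors of 58: 1, 2, 29, 58.
Check 49^d mod 59 for each divisor in increasing order:
49^1 ≡ 49 (mod 59)
49^2 ≡ 41 (mod 59)
49^29 ≡ 1 (mod 59) ✓
Thus |⟨49⟩| = ord(49) = 29.
Index = |(Z/59Z)^×| / |⟨49⟩| = 58 / 29 = 2.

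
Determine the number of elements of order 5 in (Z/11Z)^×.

4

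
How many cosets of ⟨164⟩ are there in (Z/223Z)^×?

ord(164) | φ(223) = 223 − 1 = 222 = 2 · 3 · 37.
Divisors of 222: 1, 2, 3, 6, 37, 74, 111, 222.
Compute 164^d (mod 223) for the divisors d until we hit 1:
164^1 ≡ 164 (mod 223)
164^2 ≡ 136 (mod 223)
164^3 ≡ 4 (mod 223)
164^6 ≡ 16 (mod 223)
164^37 ≡ 1 (mod 223) ✓
So ord_223(164) = 37, hence |⟨164⟩| = 37.
The index is φ(223) / ord(164) = 222 / 37 = 6.

6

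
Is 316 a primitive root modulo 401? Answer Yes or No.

Yes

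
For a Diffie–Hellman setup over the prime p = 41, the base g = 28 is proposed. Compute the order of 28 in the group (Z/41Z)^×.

Since 28 ∈ (Z/41Z)^×, its order divides φ(41) = 41 − 1 = 40 = 2^3 · 5.
Divisors of 40: 1, 2, 4, 5, 8, 10, 20, 40.
Evaluate successive powers at the divisors of 40:
28^1 ≡ 28 (mod 41)
28^2 ≡ 5 (mod 41)
28^4 ≡ 25 (mod 41)
28^5 ≡ 3 (mod 41)
28^8 ≡ 10 (mod 41)
28^10 ≡ 9 (mod 41)
28^20 ≡ 40 (mod 41)
28^40 ≡ 1 (mod 41) ✓
The smallest such exponent is 40, so the order of 28 is 40.

40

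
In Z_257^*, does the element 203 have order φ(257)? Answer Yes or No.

Yes

φ(257) = 257 − 1 = 256 = 2^8.
An element g generates (Z/257Z)^× iff g^(256/q) ≢ 1 (mod 257) for each prime q ∈ {2}.
203^128 ≡ 256 (mod 257)  [q = 2: ≢ 1 ✓]
All checks pass, so 203 has order 256 and is a primitive root modulo 257.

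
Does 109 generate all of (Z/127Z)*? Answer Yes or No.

Yes

φ(127) = 127 − 1 = 126 = 2 · 3^2 · 7.
It suffices to check that the order of 109 is not a proper divisor of 126: compute 109^(126/q) for q ∈ {2, 3, 7}.
109^63 ≡ 126 (mod 127)  [q = 2: ≢ 1 ✓]
109^42 ≡ 19 (mod 127)  [q = 3: ≢ 1 ✓]
109^18 ≡ 2 (mod 127)  [q = 7: ≢ 1 ✓]
All checks pass, so 109 has order 126 and is a primitive root modulo 127.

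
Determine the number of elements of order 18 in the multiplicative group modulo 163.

6

φ(163) = 163 − 1 = 162 = 2 · 3^4.
(Z/163Z)^× is cyclic (|G| = 162); a cyclic group of order m has exactly φ(d) elements of each order d | m, and none otherwise.
18 = 2 · 3^2 divides 162, and φ(18) = 6.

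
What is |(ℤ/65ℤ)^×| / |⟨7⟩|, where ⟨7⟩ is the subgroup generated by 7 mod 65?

4

ord(7) | φ(65) = φ(5·13) = (5−1)·(13−1) = 4·12 = 48 = 2^4 · 3.
Divisors of 48: 1, 2, 3, 4, 6, 8, 12, 16, 24, 48.
Compute 7^d (mod 65) for the divisors d until we hit 1:
7^1 ≡ 7 (mod 65)
7^2 ≡ 49 (mod 65)
7^3 ≡ 18 (mod 65)
7^4 ≡ 61 (mod 65)
7^6 ≡ 64 (mod 65)
7^8 ≡ 16 (mod 65)
7^12 ≡ 1 (mod 65) ✓
Thus |⟨7⟩| = ord(7) = 12.
Index = |(Z/65Z)^×| / |⟨7⟩| = 48 / 12 = 4.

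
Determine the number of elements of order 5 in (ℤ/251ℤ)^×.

φ(251) = 251 − 1 = 250 = 2 · 5^3.
Since (Z/251Z)^× is cyclic of order 250, the number of elements of order d is φ(d) when d | 250 and 0 otherwise.
5 | 250, and φ(5) = 5 − 1 = 4.

4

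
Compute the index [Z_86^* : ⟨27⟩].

3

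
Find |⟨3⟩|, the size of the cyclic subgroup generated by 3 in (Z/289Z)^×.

272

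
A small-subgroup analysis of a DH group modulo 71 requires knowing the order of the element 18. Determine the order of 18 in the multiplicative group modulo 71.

35

ord(18) | φ(71) = 71 − 1 = 70 = 2 · 5 · 7.
Divisors of 70: 1, 2, 5, 7, 10, 14, 35, 70.
Evaluate successive powers at the divisors of 70:
18^1 ≡ 18 (mod 71)
18^2 ≡ 40 (mod 71)
18^5 ≡ 45 (mod 71)
18^7 ≡ 25 (mod 71)
18^10 ≡ 37 (mod 71)
18^14 ≡ 57 (mod 71)
18^35 ≡ 1 (mod 71) ✓
So ord_71(18) = 35.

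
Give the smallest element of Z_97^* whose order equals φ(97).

5

φ(97) = 97 − 1 = 96 = 2^5 · 3.
Test candidates g = 2, 3, … against the prime factors q ∈ {2, 3} of φ(97): g is a generator iff g^(96/q) ≢ 1 for every such q.
g = 2: 2^48 ≡ 1 — hits 1, so not a primitive root.
g = 3: 3^48 ≡ 1 — hits 1, so not a primitive root.
g = 4: 4^48 ≡ 1 — hits 1, so not a primitive root.
g = 5: 5^48 ≡ 96; 5^32 ≡ 35 — none is 1, so 5 is a primitive root.
The smallest primitive root modulo 97 is 5.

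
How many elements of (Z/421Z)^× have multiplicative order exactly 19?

φ(421) = 421 − 1 = 420 = 2^2 · 3 · 5 · 7.
Since (Z/421Z)^× is cyclic of order 420, the number of elements of order d is φ(d) when d | 420 and 0 otherwise.
19 does not divide 420, so no element of (Z/421Z)^× has order 19.

0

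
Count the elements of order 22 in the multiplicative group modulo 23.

φ(23) = 23 − 1 = 22 = 2 · 11.
(Z/23Z)^× is cyclic (|G| = 22); a cyclic group of order m has exactly φ(d) elements of each order d | m, and none otherwise.
22 = 2 · 11 divides 22, and φ(22) = 10.

10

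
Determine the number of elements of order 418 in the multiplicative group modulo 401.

φ(401) = 401 − 1 = 400 = 2^4 · 5^2.
Since (Z/401Z)^× is cyclic of order 400, the number of elements of order d is φ(d) when d | 400 and 0 otherwise.
Here 400 is not a multiple of 418, so there are no elements of order 418.

0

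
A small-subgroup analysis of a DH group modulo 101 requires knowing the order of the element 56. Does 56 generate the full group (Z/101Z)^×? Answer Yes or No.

No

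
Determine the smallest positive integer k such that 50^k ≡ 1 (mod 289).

By Lagrange's theorem, ord_289(50) divides φ(289) = φ(17^2) = 17·(17−1) = 272 = 2^4 · 17.
Divisors of 272: 1, 2, 4, 8, 16, 17, 34, 68, 136, 272.
Evaluate successive powers at the divisors of 272:
50^1 ≡ 50 (mod 289)
50^2 ≡ 188 (mod 289)
50^4 ≡ 86 (mod 289)
50^8 ≡ 171 (mod 289)
50^16 ≡ 52 (mod 289)
50^17 ≡ 288 (mod 289)
50^34 ≡ 1 (mod 289) ✓
Hence ord(50) = 34.

34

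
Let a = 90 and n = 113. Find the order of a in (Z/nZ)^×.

112

ord(90) | φ(113) = 113 − 1 = 112 = 2^4 · 7.
Divisors of 112: 1, 2, 4, 7, 8, 14, 16, 28, 56, 112.
Test each divisor d:
90^1 ≡ 90 (mod 113)
90^2 ≡ 77 (mod 113)
90^4 ≡ 53 (mod 113)
90^7 ≡ 40 (mod 113)
90^8 ≡ 97 (mod 113)
90^14 ≡ 18 (mod 113)
90^16 ≡ 30 (mod 113)
90^28 ≡ 98 (mod 113)
90^56 ≡ 112 (mod 113)
90^112 ≡ 1 (mod 113) ✓
So ord_113(90) = 112.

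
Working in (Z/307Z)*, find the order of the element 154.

The order of 154 must divide φ(307) = 307 − 1 = 306 = 2 · 3^2 · 17.
Divisors of 306: 1, 2, 3, 6, 9, 17, 18, 34, 51, 102, 153, 306.
Test each divisor d:
154^1 ≡ 154
154^2 ≡ 77
154^3 ≡ 192
154^6 ≡ 24
154^9 ≡ 3
154^17 ≡ 18
154^18 ≡ 9
154^34 ≡ 17
154^51 ≡ 306
154^102 ≡ 1
Hence ord(154) = 102.

102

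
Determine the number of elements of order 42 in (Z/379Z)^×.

12

φ(379) = 379 − 1 = 378 = 2 · 3^3 · 7.
In a cyclic group of order 378, there are φ(d) elements of order d for each divisor d of 378, and zero for non-divisors.
42 = 2 · 3 · 7 divides 378, and φ(42) = 12.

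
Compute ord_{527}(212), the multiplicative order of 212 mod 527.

24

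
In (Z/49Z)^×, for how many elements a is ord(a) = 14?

6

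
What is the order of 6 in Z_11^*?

10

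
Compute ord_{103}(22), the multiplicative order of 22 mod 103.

34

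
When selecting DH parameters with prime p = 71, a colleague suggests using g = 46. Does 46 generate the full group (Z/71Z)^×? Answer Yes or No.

No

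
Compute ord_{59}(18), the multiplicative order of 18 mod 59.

ord(18) | φ(59) = 59 − 1 = 58 = 2 · 29.
Divisors of 58: 1, 2, 29, 58.
Evaluate successive powers at the divisors of 58:
18^1 ≡ 18
18^2 ≡ 29
18^29 ≡ 58
18^58 ≡ 1
So ord_59(18) = 58.

58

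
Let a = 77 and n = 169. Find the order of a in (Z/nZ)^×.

The order of 77 must divide φ(169) = φ(13^2) = 13·(13−1) = 156 = 2^2 · 3 · 13.
Divisors of 156: 1, 2, 3, 4, 6, 12, 13, 26, 39, 52, 78, 156.
Test each divisor d:
77^1 ≡ 77
77^2 ≡ 14
77^3 ≡ 64
77^4 ≡ 27
77^6 ≡ 40
77^12 ≡ 79
77^13 ≡ 168
77^26 ≡ 1
Hence ord(77) = 26.

26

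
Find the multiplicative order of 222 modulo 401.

ord(222) | φ(401) = 401 − 1 = 400 = 2^4 · 5^2.
Divisors of 400: 1, 2, 4, 5, 8, 10, 16, 20, 25, 40, 50, 80, 100, 200, 400.
Check 222^d mod 401 for each divisor in increasing order:
222^1 ≡ 222 (mod 401)
222^2 ≡ 362 (mod 401)
222^4 ≡ 318 (mod 401)
222^5 ≡ 20 (mod 401)
222^8 ≡ 72 (mod 401)
222^10 ≡ 400 (mod 401)
222^16 ≡ 372 (mod 401)
222^20 ≡ 1 (mod 401) ✓
Therefore the multiplicative order of 222 modulo 401 is 20.

20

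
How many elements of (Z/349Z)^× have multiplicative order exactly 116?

φ(349) = 349 − 1 = 348 = 2^2 · 3 · 29.
(Z/349Z)^× is cyclic (|G| = 348); a cyclic group of order m has exactly φ(d) elements of each order d | m, and none otherwise.
116 = 2^2 · 29 divides 348, and φ(116) = 56.

56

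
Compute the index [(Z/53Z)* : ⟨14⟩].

1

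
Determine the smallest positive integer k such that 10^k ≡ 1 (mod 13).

The order of 10 must divide φ(13) = 13 − 1 = 12 = 2^2 · 3.
Divisors of 12: 1, 2, 3, 4, 6, 12.
Compute 10^d (mod 13) for the divisors d until we hit 1:
10^1 ≡ 10 (mod 13)
10^2 ≡ 9 (mod 13)
10^3 ≡ 12 (mod 13)
10^4 ≡ 3 (mod 13)
10^6 ≡ 1 (mod 13) ✓
Therefore the multiplicative order of 10 modulo 13 is 6.

6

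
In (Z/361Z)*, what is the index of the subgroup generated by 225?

Since 225 ∈ (Z/361Z)^×, its order divides φ(361) = φ(19^2) = 19·(19−1) = 342 = 2 · 3^2 · 19.
Divisors of 342: 1, 2, 3, 6, 9, 18, 19, 38, 57, 114, 171, 342.
Test each divisor d:
225^1 ≡ 225 (mod 361)
225^2 ≡ 85 (mod 361)
225^3 ≡ 353 (mod 361)
225^6 ≡ 64 (mod 361)
225^9 ≡ 210 (mod 361)
225^18 ≡ 58 (mod 361)
225^19 ≡ 54 (mod 361)
225^38 ≡ 28 (mod 361)
225^57 ≡ 68 (mod 361)
225^114 ≡ 292 (mod 361)
225^171 ≡ 1 (mod 361) ✓
So ord_361(225) = 171, hence |⟨225⟩| = 171.
Index = |(Z/361Z)^×| / |⟨225⟩| = 342 / 171 = 2.

2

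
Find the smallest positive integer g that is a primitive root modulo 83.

2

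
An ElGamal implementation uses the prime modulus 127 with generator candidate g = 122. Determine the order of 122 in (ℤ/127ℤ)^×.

By Lagrange's theorem, ord_127(122) divides φ(127) = 127 − 1 = 126 = 2 · 3^2 · 7.
Divisors of 126: 1, 2, 3, 6, 7, 9, 14, 18, 21, 42, 63, 126.
Test each divisor d:
122^1 ≡ 122 (mod 127)
122^2 ≡ 25 (mod 127)
122^3 ≡ 2 (mod 127)
122^6 ≡ 4 (mod 127)
122^7 ≡ 107 (mod 127)
122^9 ≡ 8 (mod 127)
122^14 ≡ 19 (mod 127)
122^18 ≡ 64 (mod 127)
122^21 ≡ 1 (mod 127) ✓
Hence ord(122) = 21.

21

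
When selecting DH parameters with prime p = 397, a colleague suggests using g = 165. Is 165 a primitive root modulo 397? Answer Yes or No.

φ(397) = 397 − 1 = 396 = 2^2 · 3^2 · 11.
An element g generates (Z/397Z)^× iff g^(396/q) ≢ 1 (mod 397) for each prime q ∈ {2, 3, 11}.
165^198 ≡ 396 (mod 397)  [q = 2: ≢ 1 ✓]
165^132 ≡ 34 (mod 397)  [q = 3: ≢ 1 ✓]
165^36 ≡ 126 (mod 397)  [q = 11: ≢ 1 ✓]
All checks pass, so 165 has order 396 and is a primitive root modulo 397.

Yes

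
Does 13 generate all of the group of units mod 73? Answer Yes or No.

Yes

φ(73) = 73 − 1 = 72 = 2^3 · 3^2.
Test 13^(72/q) mod 73 for each prime factor q of 72:
13^36 ≡ 72 (mod 73)  [q = 2: ≢ 1 ✓]
13^24 ≡ 64 (mod 73)  [q = 3: ≢ 1 ✓]
Every test exponent gives a nontrivial residue, hence 13 generates the full group.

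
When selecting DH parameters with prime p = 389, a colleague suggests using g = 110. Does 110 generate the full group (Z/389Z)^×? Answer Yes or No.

φ(389) = 389 − 1 = 388 = 2^2 · 97.
110 is a primitive root mod 389 iff 110^(φ(389)/q) ≢ 1 for every prime q | φ(389), i.e. q ∈ {2, 97}.
110^194 ≡ 388 (mod 389)  [q = 2: ≢ 1 ✓]
110^4 ≡ 125 (mod 389)  [q = 97: ≢ 1 ✓]
None equal 1, so ord_389(110) = 388: 110 is a primitive root.

Yes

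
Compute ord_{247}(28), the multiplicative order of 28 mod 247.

Since 28 ∈ (Z/247Z)^×, its order divides φ(247) = φ(13·19) = (13−1)·(19−1) = 12·18 = 216 = 2^3 · 3^3.
Divisors of 216: 1, 2, 3, 4, 6, 8, 9, 12, 18, 24, 27, 36, 54, 72, 108, 216.
Compute 28^d (mod 247) for the divisors d until we hit 1:
28^1 ≡ 28 (mod 247)
28^2 ≡ 43 (mod 247)
28^3 ≡ 216 (mod 247)
28^4 ≡ 120 (mod 247)
28^6 ≡ 220 (mod 247)
28^8 ≡ 74 (mod 247)
28^9 ≡ 96 (mod 247)
28^12 ≡ 235 (mod 247)
28^18 ≡ 77 (mod 247)
28^24 ≡ 144 (mod 247)
28^27 ≡ 229 (mod 247)
28^36 ≡ 1 (mod 247) ✓
The smallest such exponent is 36, so the order of 28 is 36.

36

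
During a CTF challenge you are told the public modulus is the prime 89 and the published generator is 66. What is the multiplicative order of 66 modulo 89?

88

The order of 66 must divide φ(89) = 89 − 1 = 88 = 2^3 · 11.
Divisors of 88: 1, 2, 4, 8, 11, 22, 44, 88.
Evaluate successive powers at the divisors of 88:
66^1 ≡ 66
66^2 ≡ 84
66^4 ≡ 25
66^8 ≡ 2
66^11 ≡ 52
66^22 ≡ 34
66^44 ≡ 88
66^88 ≡ 1
So ord_89(66) = 88.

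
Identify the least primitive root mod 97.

5

φ(97) = 97 − 1 = 96 = 2^5 · 3.
g is a primitive root iff g^(96/q) ≢ 1 (mod 97) for each prime q ∈ {2, 3}.
g = 2: 2^48 ≡ 1 — hits 1, so not a primitive root.
g = 3: 3^48 ≡ 1 — hits 1, so not a primitive root.
g = 4: 4^48 ≡ 1 — hits 1, so not a primitive root.
g = 5: 5^48 ≡ 96; 5^32 ≡ 35 — none is 1, so 5 is a primitive root.
So 5 is the smallest generator of (Z/97Z)^×.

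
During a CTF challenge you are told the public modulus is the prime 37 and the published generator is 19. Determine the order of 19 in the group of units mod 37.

The order of 19 must divide φ(37) = 37 − 1 = 36 = 2^2 · 3^2.
Divisors of 36: 1, 2, 3, 4, 6, 9, 12, 18, 36.
Test each divisor d:
19^1 ≡ 19 (mod 37)
19^2 ≡ 28 (mod 37)
19^3 ≡ 14 (mod 37)
19^4 ≡ 7 (mod 37)
19^6 ≡ 11 (mod 37)
19^9 ≡ 6 (mod 37)
19^12 ≡ 10 (mod 37)
19^18 ≡ 36 (mod 37)
19^36 ≡ 1 (mod 37) ✓
Therefore the multiplicative order of 19 modulo 37 is 36.

36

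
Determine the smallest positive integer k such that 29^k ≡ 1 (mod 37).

By Lagrange's theorem, ord_37(29) divides φ(37) = 37 − 1 = 36 = 2^2 · 3^2.
Divisors of 36: 1, 2, 3, 4, 6, 9, 12, 18, 36.
Compute 29^d (mod 37) for the divisors d until we hit 1:
29^1 ≡ 29 (mod 37)
29^2 ≡ 27 (mod 37)
29^3 ≡ 6 (mod 37)
29^4 ≡ 26 (mod 37)
29^6 ≡ 36 (mod 37)
29^9 ≡ 31 (mod 37)
29^12 ≡ 1 (mod 37) ✓
The smallest such exponent is 12, so the order of 29 is 12.

12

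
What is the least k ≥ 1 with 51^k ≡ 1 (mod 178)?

88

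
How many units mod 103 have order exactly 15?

0

φ(103) = 103 − 1 = 102 = 2 · 3 · 17.
(Z/103Z)^× is cyclic (|G| = 102); a cyclic group of order m has exactly φ(d) elements of each order d | m, and none otherwise.
Here 102 is not a multiple of 15, so there are no elements of order 15.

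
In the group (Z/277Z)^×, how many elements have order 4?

2

φ(277) = 277 − 1 = 276 = 2^2 · 3 · 23.
In a cyclic group of order 276, there are φ(d) elements of order d for each divisor d of 276, and zero for non-divisors.
4 = 2^2 divides 276, and φ(4) = 2.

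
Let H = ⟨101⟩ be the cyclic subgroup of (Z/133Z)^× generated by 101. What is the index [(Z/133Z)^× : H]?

The order of 101 must divide φ(133) = φ(7·19) = (7−1)·(19−1) = 6·18 = 108 = 2^2 · 3^3.
Divisors of 108: 1, 2, 3, 4, 6, 9, 12, 18, 27, 36, 54, 108.
Evaluate successive powers at the divisors of 108:
101^1 ≡ 101 (mod 133)
101^2 ≡ 93 (mod 133)
101^3 ≡ 83 (mod 133)
101^4 ≡ 4 (mod 133)
101^6 ≡ 106 (mod 133)
101^9 ≡ 20 (mod 133)
101^12 ≡ 64 (mod 133)
101^18 ≡ 1 (mod 133) ✓
The order of 101 is 18, so the subgroup it generates has 18 elements.
The index is φ(133) / ord(101) = 108 / 18 = 6.

6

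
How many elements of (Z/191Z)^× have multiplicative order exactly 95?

72

φ(191) = 191 − 1 = 190 = 2 · 5 · 19.
(Z/191Z)^× is cyclic (|G| = 190); a cyclic group of order m has exactly φ(d) elements of each order d | m, and none otherwise.
95 = 5 · 19 divides 190, and φ(95) = 72.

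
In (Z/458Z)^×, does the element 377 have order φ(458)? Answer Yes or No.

No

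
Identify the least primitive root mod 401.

φ(401) = 401 − 1 = 400 = 2^4 · 5^2.
Test candidates g = 2, 3, … against the prime factors q ∈ {2, 5} of φ(401): g is a generator iff g^(400/q) ≢ 1 for every such q.
g = 2: 2^200 ≡ 1 — hits 1, so not a primitive root.
g = 3: 3^200 ≡ 400; 3^80 ≡ 72 — none is 1, so 3 is a primitive root.
The smallest primitive root modulo 401 is 3.

3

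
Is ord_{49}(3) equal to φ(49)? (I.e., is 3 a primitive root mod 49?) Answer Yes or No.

Yes

φ(49) = φ(7^2) = 7·(7−1) = 42 = 2 · 3 · 7.
An element g generates (Z/49Z)^× iff g^(42/q) ≢ 1 (mod 49) for each prime q ∈ {2, 3, 7}.
3^21 ≡ 48 (mod 49)  [q = 2: ≢ 1 ✓]
3^14 ≡ 30 (mod 49)  [q = 3: ≢ 1 ✓]
3^6 ≡ 43 (mod 49)  [q = 7: ≢ 1 ✓]
All checks pass, so 3 has order 42 and is a primitive root modulo 49.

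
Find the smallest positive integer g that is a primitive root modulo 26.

7

φ(26) = φ(2)·φ(13) = 1·12 = 12 = 2^2 · 3.
g is a primitive root iff g^(12/q) ≢ 1 (mod 26) for each prime q ∈ {2, 3}.
g = 2: gcd(2, 26) = 2 > 1, not a unit — skip.
g = 3: 3^6 ≡ 1 — hits 1, so not a primitive root.
g = 4: gcd(4, 26) = 2 > 1, not a unit — skip.
g = 5: 5^6 ≡ 25; 5^4 ≡ 1 — hits 1, so not a primitive root.
g = 6: gcd(6, 26) = 2 > 1, not a unit — skip.
g = 7: 7^6 ≡ 25; 7^4 ≡ 9 — none is 1, so 7 is a primitive root.
The smallest primitive root modulo 26 is 7.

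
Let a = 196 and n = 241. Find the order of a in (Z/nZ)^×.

120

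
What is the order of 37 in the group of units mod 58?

Since 37 ∈ (Z/58Z)^×, its order divides φ(58) = φ(2)·φ(29) = 1·28 = 28 = 2^2 · 7.
Divisors of 28: 1, 2, 4, 7, 14, 28.
Check 37^d mod 58 for each divisor in increasing order:
37^1 ≡ 37 (mod 58)
37^2 ≡ 35 (mod 58)
37^4 ≡ 7 (mod 58)
37^7 ≡ 17 (mod 58)
37^14 ≡ 57 (mod 58)
37^28 ≡ 1 (mod 58) ✓
Hence ord(37) = 28.

28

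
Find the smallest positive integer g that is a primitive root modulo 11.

2

φ(11) = 11 − 1 = 10 = 2 · 5.
g is a primitive root iff g^(10/q) ≢ 1 (mod 11) for each prime q ∈ {2, 5}.
g = 2: 2^5 ≡ 10; 2^2 ≡ 4 — none is 1, so 2 is a primitive root.
So 2 is the smallest generator of (Z/11Z)^×.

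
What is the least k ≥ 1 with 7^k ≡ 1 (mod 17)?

Since 7 ∈ (Z/17Z)^×, its order divides φ(17) = 17 − 1 = 16 = 2^4.
Divisors of 16: 1, 2, 4, 8, 16.
Test each divisor d:
7^1 ≡ 7 (mod 17)
7^2 ≡ 15 (mod 17)
7^4 ≡ 4 (mod 17)
7^8 ≡ 16 (mod 17)
7^16 ≡ 1 (mod 17) ✓
Hence ord(7) = 16.

16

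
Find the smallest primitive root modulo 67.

φ(67) = 67 − 1 = 66 = 2 · 3 · 11.
g is a primitive root iff g^(66/q) ≢ 1 (mod 67) for each prime q ∈ {2, 3, 11}.
g = 2: 2^33 ≡ 66; 2^22 ≡ 37; 2^6 ≡ 64 — none is 1, so 2 is a primitive root.
The smallest primitive root modulo 67 is 2.

2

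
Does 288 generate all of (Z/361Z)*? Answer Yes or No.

φ(361) = φ(19^2) = 19·(19−1) = 342 = 2 · 3^2 · 19.
It suffices to check that the order of 288 is not a proper divisor of 342: compute 288^(342/q) for q ∈ {2, 3, 19}.
288^171 ≡ 360 (mod 361)  [q = 2: ≢ 1 ✓]
288^114 ≡ 292 (mod 361)  [q = 3: ≢ 1 ✓]
288^18 ≡ 248 (mod 361)  [q = 19: ≢ 1 ✓]
All checks pass, so 288 has order 342 and is a primitive root modulo 361.

Yes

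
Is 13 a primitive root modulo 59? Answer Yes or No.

Yes

φ(59) = 59 − 1 = 58 = 2 · 29.
13 is a primitive root mod 59 iff 13^(φ(59)/q) ≢ 1 for every prime q | φ(59), i.e. q ∈ {2, 29}.
13^29 ≡ 58 (mod 59)  [q = 2: ≢ 1 ✓]
13^2 ≡ 51 (mod 59)  [q = 29: ≢ 1 ✓]
All checks pass, so 13 has order 58 and is a primitive root modulo 59.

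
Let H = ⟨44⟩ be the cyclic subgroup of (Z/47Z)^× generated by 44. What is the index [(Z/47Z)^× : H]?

The order of 44 must divide φ(47) = 47 − 1 = 46 = 2 · 23.
Divisors of 46: 1, 2, 23, 46.
Test each divisor d:
44^1 ≡ 44 (mod 47)
44^2 ≡ 9 (mod 47)
44^23 ≡ 46 (mod 47)
44^46 ≡ 1 (mod 47) ✓
Thus |⟨44⟩| = ord(44) = 46.
The index is φ(47) / ord(44) = 46 / 46 = 1.

1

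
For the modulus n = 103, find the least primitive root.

φ(103) = 103 − 1 = 102 = 2 · 3 · 17.
g is a primitive root iff g^(102/q) ≢ 1 (mod 103) for each prime q ∈ {2, 3, 17}.
g = 2: 2^51 ≡ 1 — hits 1, so not a primitive root.
g = 3: 3^51 ≡ 102; 3^34 ≡ 1 — hits 1, so not a primitive root.
g = 4: 4^51 ≡ 1 — hits 1, so not a primitive root.
g = 5: 5^51 ≡ 102; 5^34 ≡ 56; 5^6 ≡ 72 — none is 1, so 5 is a primitive root.
The smallest primitive root modulo 103 is 5.

5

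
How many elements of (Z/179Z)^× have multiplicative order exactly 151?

φ(179) = 179 − 1 = 178 = 2 · 89.
In a cyclic group of order 178, there are φ(d) elements of order d for each divisor d of 178, and zero for non-divisors.
Since 151 ∤ 178, the count is 0.

0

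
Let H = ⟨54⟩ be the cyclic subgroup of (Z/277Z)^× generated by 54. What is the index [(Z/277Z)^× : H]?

ord(54) | φ(277) = 277 − 1 = 276 = 2^2 · 3 · 23.
Divisors of 276: 1, 2, 3, 4, 6, 12, 23, 46, 69, 92, 138, 276.
Compute 54^d (mod 277) for the divisors d until we hit 1:
54^1 ≡ 54
54^2 ≡ 146
54^3 ≡ 128
54^4 ≡ 264
54^6 ≡ 41
54^12 ≡ 19
54^23 ≡ 217
54^46 ≡ 276
54^69 ≡ 60
54^92 ≡ 1
The order of 54 is 92, so the subgroup it generates has 92 elements.
[(Z/277Z)^× : ⟨54⟩] = 276/92 = 3.

3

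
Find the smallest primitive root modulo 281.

φ(281) = 281 − 1 = 280 = 2^3 · 5 · 7.
Test candidates g = 2, 3, … against the prime factors q ∈ {2, 5, 7} of φ(281): g is a generator iff g^(280/q) ≢ 1 for every such q.
g = 2: 2^140 ≡ 1 — hits 1, so not a primitive root.
g = 3: 3^140 ≡ 280; 3^56 ≡ 86; 3^40 ≡ 249 — none is 1, so 3 is a primitive root.
So 3 is the smallest generator of (Z/281Z)^×.

3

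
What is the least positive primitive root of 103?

5

φ(103) = 103 − 1 = 102 = 2 · 3 · 17.
g is a primitive root iff g^(102/q) ≢ 1 (mod 103) for each prime q ∈ {2, 3, 17}.
g = 2: 2^51 ≡ 1 — hits 1, so not a primitive root.
g = 3: 3^51 ≡ 102; 3^34 ≡ 1 — hits 1, so not a primitive root.
g = 4: 4^51 ≡ 1 — hits 1, so not a primitive root.
g = 5: 5^51 ≡ 102; 5^34 ≡ 56; 5^6 ≡ 72 — none is 1, so 5 is a primitive root.
The smallest primitive root modulo 103 is 5.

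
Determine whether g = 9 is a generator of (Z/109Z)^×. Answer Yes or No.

φ(109) = 109 − 1 = 108 = 2^2 · 3^3.
9 is a primitive root mod 109 iff 9^(φ(109)/q) ≢ 1 for every prime q | φ(109), i.e. q ∈ {2, 3}.
9^54 ≡ 1 (mod 109)  [q = 2: ≡ 1 ✗]
9^36 ≡ 45 (mod 109)  [q = 3: ≢ 1 ✓]
The check at q = 2 fails, so 9 generates a proper subgroup.

No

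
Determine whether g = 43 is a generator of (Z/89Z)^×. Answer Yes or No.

φ(89) = 89 − 1 = 88 = 2^3 · 11.
An element g generates (Z/89Z)^× iff g^(88/q) ≢ 1 (mod 89) for each prime q ∈ {2, 11}.
43^44 ≡ 88 (mod 89)  [q = 2: ≢ 1 ✓]
43^8 ≡ 67 (mod 89)  [q = 11: ≢ 1 ✓]
None equal 1, so ord_89(43) = 88: 43 is a primitive root.

Yes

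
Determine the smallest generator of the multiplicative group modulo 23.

5

φ(23) = 23 − 1 = 22 = 2 · 11.
Test candidates g = 2, 3, … against the prime factors q ∈ {2, 11} of φ(23): g is a generator iff g^(22/q) ≢ 1 for every such q.
g = 2: 2^11 ≡ 1 — hits 1, so not a primitive root.
g = 3: 3^11 ≡ 1 — hits 1, so not a primitive root.
g = 4: 4^11 ≡ 1 — hits 1, so not a primitive root.
g = 5: 5^11 ≡ 22; 5^2 ≡ 2 — none is 1, so 5 is a primitive root.
Hence the least primitive root of 23 is 5.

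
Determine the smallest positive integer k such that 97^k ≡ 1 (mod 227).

113

Since 97 ∈ (Z/227Z)^×, its order divides φ(227) = 227 − 1 = 226 = 2 · 113.
Divisors of 226: 1, 2, 113, 226.
Evaluate successive powers at the divisors of 226:
97^1 ≡ 97
97^2 ≡ 102
97^113 ≡ 1
So ord_227(97) = 113.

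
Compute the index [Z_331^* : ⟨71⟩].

2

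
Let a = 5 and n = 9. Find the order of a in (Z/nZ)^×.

6

Since 5 ∈ (Z/9Z)^×, its order divides φ(9) = φ(3^2) = 3·(3−1) = 6 = 2 · 3.
Divisors of 6: 1, 2, 3, 6.
Compute 5^d (mod 9) for the divisors d until we hit 1:
5^1 ≡ 5 (mod 9)
5^2 ≡ 7 (mod 9)
5^3 ≡ 8 (mod 9)
5^6 ≡ 1 (mod 9) ✓
Therefore the multiplicative order of 5 modulo 9 is 6.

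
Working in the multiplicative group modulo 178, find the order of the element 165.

88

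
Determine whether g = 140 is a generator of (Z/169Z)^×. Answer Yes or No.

φ(169) = φ(13^2) = 13·(13−1) = 156 = 2^2 · 3 · 13.
Test 140^(156/q) mod 169 for each prime factor q of 156:
140^78 ≡ 1 (mod 169)  [q = 2: ≡ 1 ✗]
140^52 ≡ 146 (mod 169)  [q = 3: ≢ 1 ✓]
140^12 ≡ 40 (mod 169)  [q = 13: ≢ 1 ✓]
The check at q = 2 fails, so 140 generates a proper subgroup.

No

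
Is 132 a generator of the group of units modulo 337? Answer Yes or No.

Yes

φ(337) = 337 − 1 = 336 = 2^4 · 3 · 7.
Test 132^(336/q) mod 337 for each prime factor q of 336:
132^168 ≡ 336 (mod 337)  [q = 2: ≢ 1 ✓]
132^112 ≡ 128 (mod 337)  [q = 3: ≢ 1 ✓]
132^48 ≡ 175 (mod 337)  [q = 7: ≢ 1 ✓]
None equal 1, so ord_337(132) = 336: 132 is a primitive root.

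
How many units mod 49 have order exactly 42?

φ(49) = φ(7^2) = 7·(7−1) = 42 = 2 · 3 · 7.
Since (Z/49Z)^× is cyclic of order 42, the number of elements of order d is φ(d) when d | 42 and 0 otherwise.
42 = 2 · 3 · 7 divides 42, and φ(42) = 12.

12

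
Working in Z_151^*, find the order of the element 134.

150

ord(134) | φ(151) = 151 − 1 = 150 = 2 · 3 · 5^2.
Divisors of 150: 1, 2, 3, 5, 6, 10, 15, 25, 30, 50, 75, 150.
Test each divisor d:
134^1 ≡ 134 (mod 151)
134^2 ≡ 138 (mod 151)
134^3 ≡ 70 (mod 151)
134^5 ≡ 147 (mod 151)
134^6 ≡ 68 (mod 151)
134^10 ≡ 16 (mod 151)
134^15 ≡ 87 (mod 151)
134^25 ≡ 33 (mod 151)
134^30 ≡ 19 (mod 151)
134^50 ≡ 32 (mod 151)
134^75 ≡ 150 (mod 151)
134^150 ≡ 1 (mod 151) ✓
So ord_151(134) = 150.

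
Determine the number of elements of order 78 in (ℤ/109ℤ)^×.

0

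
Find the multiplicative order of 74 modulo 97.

96

By Lagrange's theorem, ord_97(74) divides φ(97) = 97 − 1 = 96 = 2^5 · 3.
Divisors of 96: 1, 2, 3, 4, 6, 8, 12, 16, 24, 32, 48, 96.
Evaluate successive powers at the divisors of 96:
74^1 ≡ 74 (mod 97)
74^2 ≡ 44 (mod 97)
74^3 ≡ 55 (mod 97)
74^4 ≡ 93 (mod 97)
74^6 ≡ 18 (mod 97)
74^8 ≡ 16 (mod 97)
74^12 ≡ 33 (mod 97)
74^16 ≡ 62 (mod 97)
74^24 ≡ 22 (mod 97)
74^32 ≡ 61 (mod 97)
74^48 ≡ 96 (mod 97)
74^96 ≡ 1 (mod 97) ✓
The smallest such exponent is 96, so the order of 74 is 96.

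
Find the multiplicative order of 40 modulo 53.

26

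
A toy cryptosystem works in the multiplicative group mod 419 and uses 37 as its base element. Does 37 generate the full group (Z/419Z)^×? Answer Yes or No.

No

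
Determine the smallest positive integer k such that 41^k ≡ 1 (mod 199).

198

By Lagrange's theorem, ord_199(41) divides φ(199) = 199 − 1 = 198 = 2 · 3^2 · 11.
Divisors of 198: 1, 2, 3, 6, 9, 11, 18, 22, 33, 66, 99, 198.
Compute 41^d (mod 199) for the divisors d until we hit 1:
41^1 ≡ 41 (mod 199)
41^2 ≡ 89 (mod 199)
41^3 ≡ 67 (mod 199)
41^6 ≡ 111 (mod 199)
41^9 ≡ 74 (mod 199)
41^11 ≡ 19 (mod 199)
41^18 ≡ 103 (mod 199)
41^22 ≡ 162 (mod 199)
41^33 ≡ 93 (mod 199)
41^66 ≡ 92 (mod 199)
41^99 ≡ 198 (mod 199)
41^198 ≡ 1 (mod 199) ✓
Therefore the multiplicative order of 41 modulo 199 is 198.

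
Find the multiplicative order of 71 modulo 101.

The order of 71 must divide φ(101) = 101 − 1 = 100 = 2^2 · 5^2.
Divisors of 100: 1, 2, 4, 5, 10, 20, 25, 50, 100.
Test each divisor d:
71^1 ≡ 71
71^2 ≡ 92
71^4 ≡ 81
71^5 ≡ 95
71^10 ≡ 36
71^20 ≡ 84
71^25 ≡ 1
Therefore the multiplicative order of 71 modulo 101 is 25.

25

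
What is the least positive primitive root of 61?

2

φ(61) = 61 − 1 = 60 = 2^2 · 3 · 5.
g is a primitive root iff g^(60/q) ≢ 1 (mod 61) for each prime q ∈ {2, 3, 5}.
g = 2: 2^30 ≡ 60; 2^20 ≡ 47; 2^12 ≡ 9 — none is 1, so 2 is a primitive root.
Hence the least primitive root of 61 is 2.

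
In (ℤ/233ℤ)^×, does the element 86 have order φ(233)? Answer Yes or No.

φ(233) = 233 − 1 = 232 = 2^3 · 29.
An element g generates (Z/233Z)^× iff g^(232/q) ≢ 1 (mod 233) for each prime q ∈ {2, 29}.
86^116 ≡ 232 (mod 233)  [q = 2: ≢ 1 ✓]
86^8 ≡ 74 (mod 233)  [q = 29: ≢ 1 ✓]
None equal 1, so ord_233(86) = 232: 86 is a primitive root.

Yes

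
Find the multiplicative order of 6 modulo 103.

102

By Lagrange's theorem, ord_103(6) divides φ(103) = 103 − 1 = 102 = 2 · 3 · 17.
Divisors of 102: 1, 2, 3, 6, 17, 34, 51, 102.
Check 6^d mod 103 for each divisor in increasing order:
6^1 ≡ 6 (mod 103)
6^2 ≡ 36 (mod 103)
6^3 ≡ 10 (mod 103)
6^6 ≡ 100 (mod 103)
6^17 ≡ 47 (mod 103)
6^34 ≡ 46 (mod 103)
6^51 ≡ 102 (mod 103)
6^102 ≡ 1 (mod 103) ✓
Hence ord(6) = 102.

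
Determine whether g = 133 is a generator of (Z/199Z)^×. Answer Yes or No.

φ(199) = 199 − 1 = 198 = 2 · 3^2 · 11.
It suffices to check that the order of 133 is not a proper divisor of 198: compute 133^(198/q) for q ∈ {2, 3, 11}.
133^99 ≡ 198 (mod 199)  [q = 2: ≢ 1 ✓]
133^66 ≡ 92 (mod 199)  [q = 3: ≢ 1 ✓]
133^18 ≡ 121 (mod 199)  [q = 11: ≢ 1 ✓]
None equal 1, so ord_199(133) = 198: 133 is a primitive root.

Yes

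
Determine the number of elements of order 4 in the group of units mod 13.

φ(13) = 13 − 1 = 12 = 2^2 · 3.
Since (Z/13Z)^× is cyclic of order 12, the number of elements of order d is φ(d) when d | 12 and 0 otherwise.
4 = 2^2 divides 12, and φ(4) = 2.

2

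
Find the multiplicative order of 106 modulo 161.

22

ord(106) | φ(161) = φ(7·23) = (7−1)·(23−1) = 6·22 = 132 = 2^2 · 3 · 11.
Divisors of 132: 1, 2, 3, 4, 6, 11, 12, 22, 33, 44, 66, 132.
Compute 106^d (mod 161) for the divisors d until we hit 1:
106^1 ≡ 106
106^2 ≡ 127
106^3 ≡ 99
106^4 ≡ 29
106^6 ≡ 141
106^11 ≡ 22
106^12 ≡ 78
106^22 ≡ 1
Hence ord(106) = 22.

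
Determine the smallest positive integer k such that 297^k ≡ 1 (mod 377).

84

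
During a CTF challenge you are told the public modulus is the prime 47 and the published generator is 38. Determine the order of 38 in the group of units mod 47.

46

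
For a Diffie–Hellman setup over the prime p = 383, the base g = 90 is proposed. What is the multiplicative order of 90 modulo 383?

Since 90 ∈ (Z/383Z)^×, its order divides φ(383) = 383 − 1 = 382 = 2 · 191.
Divisors of 382: 1, 2, 191, 382.
Compute 90^d (mod 383) for the divisors d until we hit 1:
90^1 ≡ 90 (mod 383)
90^2 ≡ 57 (mod 383)
90^191 ≡ 382 (mod 383)
90^382 ≡ 1 (mod 383) ✓
Hence ord(90) = 382.

382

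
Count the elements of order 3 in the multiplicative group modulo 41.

φ(41) = 41 − 1 = 40 = 2^3 · 5.
In a cyclic group of order 40, there are φ(d) elements of order d for each divisor d of 40, and zero for non-divisors.
3 does not divide 40, so no element of (Z/41Z)^× has order 3.

0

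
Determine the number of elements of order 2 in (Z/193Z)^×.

1

φ(193) = 193 − 1 = 192 = 2^6 · 3.
(Z/193Z)^× is cyclic (|G| = 192); a cyclic group of order m has exactly φ(d) elements of each order d | m, and none otherwise.
2 | 192, and φ(2) = 2 − 1 = 1.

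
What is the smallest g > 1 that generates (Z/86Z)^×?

3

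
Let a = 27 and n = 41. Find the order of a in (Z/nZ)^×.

The order of 27 must divide φ(41) = 41 − 1 = 40 = 2^3 · 5.
Divisors of 40: 1, 2, 4, 5, 8, 10, 20, 40.
Test each divisor d:
27^1 ≡ 27
27^2 ≡ 32
27^4 ≡ 40
27^5 ≡ 14
27^8 ≡ 1
The smallest such exponent is 8, so the order of 27 is 8.

8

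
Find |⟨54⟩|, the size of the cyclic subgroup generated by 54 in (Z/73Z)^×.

36

By Lagrange's theorem, ord_73(54) divides φ(73) = 73 − 1 = 72 = 2^3 · 3^2.
Divisors of 72: 1, 2, 3, 4, 6, 8, 9, 12, 18, 24, 36, 72.
Test each divisor d:
54^1 ≡ 54
54^2 ≡ 69
54^3 ≡ 3
54^4 ≡ 16
54^6 ≡ 9
54^8 ≡ 37
54^9 ≡ 27
54^12 ≡ 8
54^18 ≡ 72
54^24 ≡ 64
54^36 ≡ 1
Therefore the multiplicative order of 54 modulo 73 is 36.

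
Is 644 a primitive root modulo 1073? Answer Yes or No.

1073 = 29 · 37 is a product of two distinct odd primes, so (Z/1073Z)^× ≅ (Z/29Z)^× × (Z/37Z)^× is not cyclic.
No primitive root modulo 1073 exists; in particular 644 is not one.

No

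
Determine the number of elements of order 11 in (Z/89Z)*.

10

φ(89) = 89 − 1 = 88 = 2^3 · 11.
(Z/89Z)^× is cyclic (|G| = 88); a cyclic group of order m has exactly φ(d) elements of each order d | m, and none otherwise.
11 | 88, and φ(11) = 11 − 1 = 10.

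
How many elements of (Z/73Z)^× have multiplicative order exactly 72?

24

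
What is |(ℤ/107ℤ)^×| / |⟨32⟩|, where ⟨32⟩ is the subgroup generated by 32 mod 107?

1

The order of 32 must divide φ(107) = 107 − 1 = 106 = 2 · 53.
Divisors of 106: 1, 2, 53, 106.
Check 32^d mod 107 for each divisor in increasing order:
32^1 ≡ 32
32^2 ≡ 61
32^53 ≡ 106
32^106 ≡ 1
So ord_107(32) = 106, hence |⟨32⟩| = 106.
[(Z/107Z)^× : ⟨32⟩] = 106/106 = 1.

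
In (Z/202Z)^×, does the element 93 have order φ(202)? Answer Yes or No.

Yes

φ(202) = φ(2)·φ(101) = 1·100 = 100 = 2^2 · 5^2.
93 is a primitive root mod 202 iff 93^(φ(202)/q) ≢ 1 for every prime q | φ(202), i.e. q ∈ {2, 5}.
93^50 ≡ 201 (mod 202)  [q = 2: ≢ 1 ✓]
93^20 ≡ 87 (mod 202)  [q = 5: ≢ 1 ✓]
Every test exponent gives a nontrivial residue, hence 93 generates the full group.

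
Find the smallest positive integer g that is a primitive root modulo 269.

2

φ(269) = 269 − 1 = 268 = 2^2 · 67.
Test candidates g = 2, 3, … against the prime factors q ∈ {2, 67} of φ(269): g is a generator iff g^(268/q) ≢ 1 for every such q.
g = 2: 2^134 ≡ 268; 2^4 ≡ 16 — none is 1, so 2 is a primitive root.
So 2 is the smallest generator of (Z/269Z)^×.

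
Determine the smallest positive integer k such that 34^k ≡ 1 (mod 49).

14

The order of 34 must divide φ(49) = φ(7^2) = 7·(7−1) = 42 = 2 · 3 · 7.
Divisors of 42: 1, 2, 3, 6, 7, 14, 21, 42.
Compute 34^d (mod 49) for the divisors d until we hit 1:
34^1 ≡ 34 (mod 49)
34^2 ≡ 29 (mod 49)
34^3 ≡ 6 (mod 49)
34^6 ≡ 36 (mod 49)
34^7 ≡ 48 (mod 49)
34^14 ≡ 1 (mod 49) ✓
So ord_49(34) = 14.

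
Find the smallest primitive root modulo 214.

φ(214) = φ(2)·φ(107) = 1·106 = 106 = 2 · 53.
Test candidates g = 2, 3, … against the prime factors q ∈ {2, 53} of φ(214): g is a generator iff g^(106/q) ≢ 1 for every such q.
g = 2: gcd(2, 214) = 2 > 1, not a unit — skip.
g = 3: 3^53 ≡ 1 — hits 1, so not a primitive root.
g = 4: gcd(4, 214) = 2 > 1, not a unit — skip.
g = 5: 5^53 ≡ 213; 5^2 ≡ 25 — none is 1, so 5 is a primitive root.
The smallest primitive root modulo 214 is 5.

5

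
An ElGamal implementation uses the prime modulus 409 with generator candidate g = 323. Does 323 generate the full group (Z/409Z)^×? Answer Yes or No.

Yes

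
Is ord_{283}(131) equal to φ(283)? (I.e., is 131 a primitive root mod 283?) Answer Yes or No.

φ(283) = 283 − 1 = 282 = 2 · 3 · 47.
Test 131^(282/q) mod 283 for each prime factor q of 282:
131^141 ≡ 282 (mod 283)  [q = 2: ≢ 1 ✓]
131^94 ≡ 1 (mod 283)  [q = 3: ≡ 1 ✗]
131^6 ≡ 42 (mod 283)  [q = 47: ≢ 1 ✓]
Since 131^94 ≡ 1, the order of 131 divides 94 < 282, so 131 is not a primitive root.

No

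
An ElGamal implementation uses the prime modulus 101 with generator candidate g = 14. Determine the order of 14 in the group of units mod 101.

10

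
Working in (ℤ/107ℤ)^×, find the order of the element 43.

By Lagrange's theorem, ord_107(43) divides φ(107) = 107 − 1 = 106 = 2 · 53.
Divisors of 106: 1, 2, 53, 106.
Test each divisor d:
43^1 ≡ 43 (mod 107)
43^2 ≡ 30 (mod 107)
43^53 ≡ 106 (mod 107)
43^106 ≡ 1 (mod 107) ✓
Hence ord(43) = 106.

106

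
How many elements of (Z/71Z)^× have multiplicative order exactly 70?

φ(71) = 71 − 1 = 70 = 2 · 5 · 7.
(Z/71Z)^× is cyclic (|G| = 70); a cyclic group of order m has exactly φ(d) elements of each order d | m, and none otherwise.
70 = 2 · 5 · 7 divides 70, and φ(70) = 24.

24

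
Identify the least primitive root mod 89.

3

φ(89) = 89 − 1 = 88 = 2^3 · 11.
g is a primitive root iff g^(88/q) ≢ 1 (mod 89) for each prime q ∈ {2, 11}.
g = 2: 2^44 ≡ 1 — hits 1, so not a primitive root.
g = 3: 3^44 ≡ 88; 3^8 ≡ 64 — none is 1, so 3 is a primitive root.
The smallest primitive root modulo 89 is 3.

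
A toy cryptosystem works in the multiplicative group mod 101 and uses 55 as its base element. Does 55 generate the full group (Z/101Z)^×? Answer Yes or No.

Yes

φ(101) = 101 − 1 = 100 = 2^2 · 5^2.
55 is a primitive root mod 101 iff 55^(φ(101)/q) ≢ 1 for every prime q | φ(101), i.e. q ∈ {2, 5}.
55^50 ≡ 100 (mod 101)  [q = 2: ≢ 1 ✓]
55^20 ≡ 36 (mod 101)  [q = 5: ≢ 1 ✓]
None equal 1, so ord_101(55) = 100: 55 is a primitive root.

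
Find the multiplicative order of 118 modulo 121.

10

ord(118) | φ(121) = φ(11^2) = 11·(11−1) = 110 = 2 · 5 · 11.
Divisors of 110: 1, 2, 5, 10, 11, 22, 55, 110.
Check 118^d mod 121 for each divisor in increasing order:
118^1 ≡ 118 (mod 121)
118^2 ≡ 9 (mod 121)
118^5 ≡ 120 (mod 121)
118^10 ≡ 1 (mod 121) ✓
Hence ord(118) = 10.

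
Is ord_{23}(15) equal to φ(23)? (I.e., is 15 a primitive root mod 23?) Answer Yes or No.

Yes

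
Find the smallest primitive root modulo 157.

5

φ(157) = 157 − 1 = 156 = 2^2 · 3 · 13.
g is a primitive root iff g^(156/q) ≢ 1 (mod 157) for each prime q ∈ {2, 3, 13}.
g = 2: 2^78 ≡ 156; 2^52 ≡ 1 — hits 1, so not a primitive root.
g = 3: 3^78 ≡ 1 — hits 1, so not a primitive root.
g = 4: 4^78 ≡ 1 — hits 1, so not a primitive root.
g = 5: 5^78 ≡ 156; 5^52 ≡ 12; 5^12 ≡ 130 — none is 1, so 5 is a primitive root.
Hence the least primitive root of 157 is 5.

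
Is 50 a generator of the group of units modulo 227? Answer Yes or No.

Yes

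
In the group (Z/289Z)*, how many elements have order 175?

0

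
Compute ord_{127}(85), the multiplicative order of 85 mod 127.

126

Since 85 ∈ (Z/127Z)^×, its order divides φ(127) = 127 − 1 = 126 = 2 · 3^2 · 7.
Divisors of 126: 1, 2, 3, 6, 7, 9, 14, 18, 21, 42, 63, 126.
Compute 85^d (mod 127) for the divisors d until we hit 1:
85^1 ≡ 85
85^2 ≡ 113
85^3 ≡ 80
85^6 ≡ 50
85^7 ≡ 59
85^9 ≡ 63
85^14 ≡ 52
85^18 ≡ 32
85^21 ≡ 20
85^42 ≡ 19
85^63 ≡ 126
85^126 ≡ 1
So ord_127(85) = 126.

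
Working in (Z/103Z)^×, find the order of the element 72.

ord(72) | φ(103) = 103 − 1 = 102 = 2 · 3 · 17.
Divisors of 102: 1, 2, 3, 6, 17, 34, 51, 102.
Check 72^d mod 103 for each divisor in increasing order:
72^1 ≡ 72 (mod 103)
72^2 ≡ 34 (mod 103)
72^3 ≡ 79 (mod 103)
72^6 ≡ 61 (mod 103)
72^17 ≡ 1 (mod 103) ✓
Therefore the multiplicative order of 72 modulo 103 is 17.

17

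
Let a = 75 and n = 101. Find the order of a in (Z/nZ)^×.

100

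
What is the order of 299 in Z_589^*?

By Lagrange's theorem, ord_589(299) divides φ(589) = φ(19·31) = (19−1)·(31−1) = 18·30 = 540 = 2^2 · 3^3 · 5.
Divisors of 540: 1, 2, 3, 4, 5, 6, 9, 10, 12, 15, 18, 20, 27, 30, 36, 45, 54, 60, 90, 108, 135, 180, 270, 540.
Evaluate successive powers at the divisors of 540:
299^1 ≡ 299 (mod 589)
299^2 ≡ 462 (mod 589)
299^3 ≡ 312 (mod 589)
299^4 ≡ 226 (mod 589)
299^5 ≡ 428 (mod 589)
299^6 ≡ 159 (mod 589)
299^9 ≡ 132 (mod 589)
299^10 ≡ 5 (mod 589)
299^12 ≡ 543 (mod 589)
299^15 ≡ 373 (mod 589)
299^18 ≡ 343 (mod 589)
299^20 ≡ 25 (mod 589)
299^27 ≡ 512 (mod 589)
299^30 ≡ 125 (mod 589)
299^36 ≡ 438 (mod 589)
299^45 ≡ 94 (mod 589)
299^54 ≡ 39 (mod 589)
299^60 ≡ 311 (mod 589)
299^90 ≡ 1 (mod 589) ✓
So ord_589(299) = 90.

90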